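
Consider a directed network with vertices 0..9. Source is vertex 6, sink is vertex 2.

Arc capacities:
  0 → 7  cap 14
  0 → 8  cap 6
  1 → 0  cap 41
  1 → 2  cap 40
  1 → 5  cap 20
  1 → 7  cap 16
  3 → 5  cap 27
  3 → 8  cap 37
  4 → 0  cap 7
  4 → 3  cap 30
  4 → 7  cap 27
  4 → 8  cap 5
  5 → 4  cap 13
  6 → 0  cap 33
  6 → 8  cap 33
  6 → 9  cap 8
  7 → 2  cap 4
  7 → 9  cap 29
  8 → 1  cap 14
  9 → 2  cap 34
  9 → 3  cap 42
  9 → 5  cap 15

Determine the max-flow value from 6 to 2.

augment #1: 6→9→2 bottleneck 8, total now 8
augment #2: 6→0→7→2 bottleneck 4, total now 12
augment #3: 6→8→1→2 bottleneck 14, total now 26
augment #4: 6→0→7→9→2 bottleneck 10, total now 36

Maximum flow value: 36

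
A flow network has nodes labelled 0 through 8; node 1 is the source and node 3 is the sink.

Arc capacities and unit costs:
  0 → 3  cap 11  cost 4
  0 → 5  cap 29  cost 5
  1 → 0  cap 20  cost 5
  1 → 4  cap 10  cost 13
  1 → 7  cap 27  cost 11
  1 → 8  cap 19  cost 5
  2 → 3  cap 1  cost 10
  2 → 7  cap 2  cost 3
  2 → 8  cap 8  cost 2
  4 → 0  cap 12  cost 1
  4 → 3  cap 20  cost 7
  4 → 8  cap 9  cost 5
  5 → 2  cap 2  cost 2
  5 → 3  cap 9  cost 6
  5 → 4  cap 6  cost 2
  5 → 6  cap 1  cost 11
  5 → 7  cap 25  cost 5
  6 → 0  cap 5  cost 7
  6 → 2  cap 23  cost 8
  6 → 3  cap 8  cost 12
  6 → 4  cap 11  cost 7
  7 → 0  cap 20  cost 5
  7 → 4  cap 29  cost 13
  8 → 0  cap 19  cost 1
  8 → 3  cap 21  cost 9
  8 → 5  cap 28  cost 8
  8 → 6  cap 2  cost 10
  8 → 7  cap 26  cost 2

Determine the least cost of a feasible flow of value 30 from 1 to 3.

shortest-cost path #1: 1→0→3 push 11 @ unit cost 9 (adds 99)
shortest-cost path #2: 1→8→3 push 19 @ unit cost 14 (adds 266)
total cost = 365

Minimum cost for 30 units: 365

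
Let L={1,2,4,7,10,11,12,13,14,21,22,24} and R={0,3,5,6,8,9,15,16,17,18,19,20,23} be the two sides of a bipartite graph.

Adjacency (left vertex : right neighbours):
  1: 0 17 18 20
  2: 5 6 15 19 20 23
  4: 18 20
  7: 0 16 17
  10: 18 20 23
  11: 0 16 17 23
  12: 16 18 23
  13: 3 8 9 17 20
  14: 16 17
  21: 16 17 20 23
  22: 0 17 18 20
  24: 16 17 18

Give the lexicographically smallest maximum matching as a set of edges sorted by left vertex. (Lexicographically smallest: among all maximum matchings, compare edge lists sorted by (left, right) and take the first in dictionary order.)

Lex-smallest maximum matching: {(1,0), (2,5), (4,18), (7,16), (10,20), (11,17), (12,23), (13,3)}

|M| = 8 (so the lex-smallest maximum matching has 8 edges)
process left vertices in ascending order; for each, take the smallest-labelled available neighbour that still permits 8 edges overall, or leave it unmatched if none does
lex-smallest matching: {1-0, 2-5, 4-18, 7-16, 10-20, 11-17, 12-23, 13-3}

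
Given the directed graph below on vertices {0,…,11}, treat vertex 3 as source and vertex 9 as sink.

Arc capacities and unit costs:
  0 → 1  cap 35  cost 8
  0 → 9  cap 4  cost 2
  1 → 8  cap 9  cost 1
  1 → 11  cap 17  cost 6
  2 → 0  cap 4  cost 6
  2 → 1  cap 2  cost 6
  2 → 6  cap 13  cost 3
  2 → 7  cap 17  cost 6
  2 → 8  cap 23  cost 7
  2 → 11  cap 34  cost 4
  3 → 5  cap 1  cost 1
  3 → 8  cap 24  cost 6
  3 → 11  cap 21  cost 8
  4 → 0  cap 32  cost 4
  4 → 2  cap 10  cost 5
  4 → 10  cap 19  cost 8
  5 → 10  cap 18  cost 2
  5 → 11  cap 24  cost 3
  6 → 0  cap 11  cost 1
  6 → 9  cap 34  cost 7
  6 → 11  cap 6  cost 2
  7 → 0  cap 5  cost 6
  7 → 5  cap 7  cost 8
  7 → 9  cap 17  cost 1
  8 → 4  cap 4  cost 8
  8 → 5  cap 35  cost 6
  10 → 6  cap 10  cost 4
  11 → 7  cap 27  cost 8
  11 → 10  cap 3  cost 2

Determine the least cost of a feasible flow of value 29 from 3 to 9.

shortest-cost path #1: 3→5→10→6→0→9 push 1 @ unit cost 10 (adds 10)
shortest-cost path #2: 3→11→7→9 push 17 @ unit cost 17 (adds 289)
shortest-cost path #3: 3→11→10→6→0→9 push 3 @ unit cost 17 (adds 51)
shortest-cost path #4: 3→8→4→0→6→9 push 4 @ unit cost 24 (adds 96)
shortest-cost path #5: 3→8→5→10→6→9 push 4 @ unit cost 25 (adds 100)
total cost = 546

Minimum cost for 29 units: 546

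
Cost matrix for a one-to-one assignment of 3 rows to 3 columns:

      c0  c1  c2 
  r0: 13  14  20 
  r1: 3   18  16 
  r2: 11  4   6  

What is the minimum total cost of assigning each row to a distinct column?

Minimum assignment cost: 23

optimal assignment: row0→col1 (cost 14), row1→col0 (cost 3), row2→col2 (cost 6)
total = 14 + 3 + 6 = 23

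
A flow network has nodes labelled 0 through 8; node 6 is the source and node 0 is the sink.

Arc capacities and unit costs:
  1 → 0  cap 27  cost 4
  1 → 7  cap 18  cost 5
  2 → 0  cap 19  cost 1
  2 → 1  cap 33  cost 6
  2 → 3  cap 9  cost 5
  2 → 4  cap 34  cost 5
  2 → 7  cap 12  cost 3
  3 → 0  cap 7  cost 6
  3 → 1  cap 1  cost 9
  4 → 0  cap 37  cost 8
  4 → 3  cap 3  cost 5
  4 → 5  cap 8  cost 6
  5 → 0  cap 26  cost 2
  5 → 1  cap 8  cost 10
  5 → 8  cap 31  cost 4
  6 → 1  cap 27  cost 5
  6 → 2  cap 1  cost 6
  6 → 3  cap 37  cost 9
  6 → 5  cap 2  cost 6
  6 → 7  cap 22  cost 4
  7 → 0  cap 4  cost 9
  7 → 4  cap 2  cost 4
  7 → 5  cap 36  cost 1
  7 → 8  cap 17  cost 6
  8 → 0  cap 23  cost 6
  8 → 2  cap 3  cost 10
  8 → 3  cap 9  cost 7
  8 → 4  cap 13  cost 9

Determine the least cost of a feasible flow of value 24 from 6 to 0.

shortest-cost path #1: 6→2→0 push 1 @ unit cost 7 (adds 7)
shortest-cost path #2: 6→7→5→0 push 22 @ unit cost 7 (adds 154)
shortest-cost path #3: 6→5→0 push 1 @ unit cost 8 (adds 8)
total cost = 169

Minimum cost for 24 units: 169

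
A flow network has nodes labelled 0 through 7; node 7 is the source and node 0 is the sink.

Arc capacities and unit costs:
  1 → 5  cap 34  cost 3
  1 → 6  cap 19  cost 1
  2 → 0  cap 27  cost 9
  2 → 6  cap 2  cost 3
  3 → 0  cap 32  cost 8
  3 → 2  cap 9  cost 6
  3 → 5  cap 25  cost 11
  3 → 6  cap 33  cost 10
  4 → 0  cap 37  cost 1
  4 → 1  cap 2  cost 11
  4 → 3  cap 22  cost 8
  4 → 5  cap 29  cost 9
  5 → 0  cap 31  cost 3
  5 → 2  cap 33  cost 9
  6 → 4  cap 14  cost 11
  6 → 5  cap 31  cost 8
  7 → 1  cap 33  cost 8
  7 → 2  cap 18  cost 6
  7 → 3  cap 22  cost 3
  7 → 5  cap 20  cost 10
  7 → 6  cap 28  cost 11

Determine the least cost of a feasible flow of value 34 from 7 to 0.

shortest-cost path #1: 7→3→0 push 22 @ unit cost 11 (adds 242)
shortest-cost path #2: 7→5→0 push 12 @ unit cost 13 (adds 156)
total cost = 398

Minimum cost for 34 units: 398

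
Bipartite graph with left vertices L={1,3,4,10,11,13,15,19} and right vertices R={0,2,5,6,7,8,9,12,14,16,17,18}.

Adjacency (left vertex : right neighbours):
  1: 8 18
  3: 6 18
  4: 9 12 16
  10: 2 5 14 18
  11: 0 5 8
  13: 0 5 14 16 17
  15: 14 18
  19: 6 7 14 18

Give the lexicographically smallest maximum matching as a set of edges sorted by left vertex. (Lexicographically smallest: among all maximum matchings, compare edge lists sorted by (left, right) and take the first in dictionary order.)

|M| = 8 (so the lex-smallest maximum matching has 8 edges)
process left vertices in ascending order; for each, take the smallest-labelled available neighbour that still permits 8 edges overall, or leave it unmatched if none does
lex-smallest matching: {1-8, 3-6, 4-9, 10-2, 11-0, 13-5, 15-14, 19-7}

Lex-smallest maximum matching: {(1,8), (3,6), (4,9), (10,2), (11,0), (13,5), (15,14), (19,7)}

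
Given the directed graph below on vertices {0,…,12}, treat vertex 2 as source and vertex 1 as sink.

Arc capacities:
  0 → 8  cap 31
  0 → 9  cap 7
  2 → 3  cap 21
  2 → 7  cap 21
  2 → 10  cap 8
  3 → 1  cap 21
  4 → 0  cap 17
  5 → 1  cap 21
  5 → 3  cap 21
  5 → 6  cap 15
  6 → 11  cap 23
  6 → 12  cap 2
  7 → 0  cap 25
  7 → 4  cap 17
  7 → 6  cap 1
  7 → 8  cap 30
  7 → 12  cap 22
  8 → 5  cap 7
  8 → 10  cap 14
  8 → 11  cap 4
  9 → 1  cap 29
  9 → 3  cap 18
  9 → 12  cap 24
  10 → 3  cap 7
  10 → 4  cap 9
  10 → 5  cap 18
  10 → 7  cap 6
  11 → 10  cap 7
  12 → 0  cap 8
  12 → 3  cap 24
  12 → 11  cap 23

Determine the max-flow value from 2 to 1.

augment #1: 2→3→1 bottleneck 21, total now 21
augment #2: 2→10→5→1 bottleneck 8, total now 29
augment #3: 2→7→0→9→1 bottleneck 7, total now 36
augment #4: 2→7→8→5→1 bottleneck 7, total now 43
augment #5: 2→7→8→10→5→1 bottleneck 6, total now 49

Maximum flow value: 49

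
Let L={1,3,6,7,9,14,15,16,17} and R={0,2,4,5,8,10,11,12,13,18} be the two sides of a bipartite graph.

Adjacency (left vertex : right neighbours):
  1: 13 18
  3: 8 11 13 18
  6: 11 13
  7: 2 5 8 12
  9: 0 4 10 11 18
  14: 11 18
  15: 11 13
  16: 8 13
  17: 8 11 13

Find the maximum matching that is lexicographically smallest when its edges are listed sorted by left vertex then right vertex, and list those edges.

|M| = 6 (so the lex-smallest maximum matching has 6 edges)
process left vertices in ascending order; for each, take the smallest-labelled available neighbour that still permits 6 edges overall, or leave it unmatched if none does
lex-smallest matching: {1-13, 3-8, 6-11, 7-2, 9-0, 14-18}

Lex-smallest maximum matching: {(1,13), (3,8), (6,11), (7,2), (9,0), (14,18)}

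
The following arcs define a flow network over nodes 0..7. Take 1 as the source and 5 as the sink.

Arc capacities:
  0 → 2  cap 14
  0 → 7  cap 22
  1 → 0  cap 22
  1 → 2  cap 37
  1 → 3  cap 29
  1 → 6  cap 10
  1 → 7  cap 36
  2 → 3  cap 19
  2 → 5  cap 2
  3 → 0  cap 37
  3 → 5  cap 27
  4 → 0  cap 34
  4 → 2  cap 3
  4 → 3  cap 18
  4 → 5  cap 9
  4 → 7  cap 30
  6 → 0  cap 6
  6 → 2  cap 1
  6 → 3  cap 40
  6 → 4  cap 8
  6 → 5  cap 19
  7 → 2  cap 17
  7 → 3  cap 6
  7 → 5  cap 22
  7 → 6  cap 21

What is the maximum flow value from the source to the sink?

augment #1: 1→2→5 bottleneck 2, total now 2
augment #2: 1→3→5 bottleneck 27, total now 29
augment #3: 1→6→5 bottleneck 10, total now 39
augment #4: 1→7→5 bottleneck 22, total now 61
augment #5: 1→7→6→5 bottleneck 9, total now 70
augment #6: 1→7→6→4→5 bottleneck 5, total now 75
augment #7: 1→0→7→6→4→5 bottleneck 3, total now 78

Maximum flow value: 78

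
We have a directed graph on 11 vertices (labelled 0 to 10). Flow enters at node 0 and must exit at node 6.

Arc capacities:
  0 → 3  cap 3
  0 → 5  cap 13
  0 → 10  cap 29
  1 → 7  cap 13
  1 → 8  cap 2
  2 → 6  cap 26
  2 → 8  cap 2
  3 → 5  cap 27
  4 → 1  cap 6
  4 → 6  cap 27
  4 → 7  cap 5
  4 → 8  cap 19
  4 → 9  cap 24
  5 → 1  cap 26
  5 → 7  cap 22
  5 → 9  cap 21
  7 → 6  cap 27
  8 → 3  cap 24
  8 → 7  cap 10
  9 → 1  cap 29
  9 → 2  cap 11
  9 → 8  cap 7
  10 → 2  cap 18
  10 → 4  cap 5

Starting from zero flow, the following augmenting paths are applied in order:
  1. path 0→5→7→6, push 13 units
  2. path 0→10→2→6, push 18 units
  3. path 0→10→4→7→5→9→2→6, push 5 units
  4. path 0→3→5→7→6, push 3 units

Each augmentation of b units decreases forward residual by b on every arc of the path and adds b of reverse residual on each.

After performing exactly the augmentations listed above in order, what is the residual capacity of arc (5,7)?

Residual capacity of (5,7): 11

after path 1 (0→5→7→6, push 13): res(5,7)=9
after path 2 (0→10→2→6, push 18): res(5,7)=9
after path 3 (0→10→4→7→5→9→2→6, push 5): res(5,7)=14
after path 4 (0→3→5→7→6, push 3): res(5,7)=11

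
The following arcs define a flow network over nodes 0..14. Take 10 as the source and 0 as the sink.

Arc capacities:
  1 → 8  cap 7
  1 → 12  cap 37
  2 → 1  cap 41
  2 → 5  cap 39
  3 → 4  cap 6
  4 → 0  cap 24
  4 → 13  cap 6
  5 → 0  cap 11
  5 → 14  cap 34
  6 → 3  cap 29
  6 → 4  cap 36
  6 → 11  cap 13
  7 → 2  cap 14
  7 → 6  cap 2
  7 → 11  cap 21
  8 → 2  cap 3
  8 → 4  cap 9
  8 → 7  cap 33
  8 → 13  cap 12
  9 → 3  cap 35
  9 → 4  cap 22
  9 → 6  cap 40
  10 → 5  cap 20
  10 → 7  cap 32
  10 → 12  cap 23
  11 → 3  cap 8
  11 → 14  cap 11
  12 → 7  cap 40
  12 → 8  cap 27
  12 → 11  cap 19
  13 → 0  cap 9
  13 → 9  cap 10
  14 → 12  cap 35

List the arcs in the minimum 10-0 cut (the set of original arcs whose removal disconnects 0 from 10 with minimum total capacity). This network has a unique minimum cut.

augment #1: 10→5→0 push 11
augment #2: 10→7→6→4→0 push 2
augment #3: 10→12→8→4→0 push 9
augment #4: 10→12→8→13→0 push 9
augment #5: 10→7→11→3→4→0 push 6
augment #6: 10→12→8→13→9→4→0 push 3
max flow = 40; residual-reachable set from 10 gives S-side
cut edges (S→T): {(3,4), (5,0), (7,6), (8,4), (8,13)} total cap 40

Min-cut arcs: {(3,4), (5,0), (7,6), (8,4), (8,13)} (total capacity 40)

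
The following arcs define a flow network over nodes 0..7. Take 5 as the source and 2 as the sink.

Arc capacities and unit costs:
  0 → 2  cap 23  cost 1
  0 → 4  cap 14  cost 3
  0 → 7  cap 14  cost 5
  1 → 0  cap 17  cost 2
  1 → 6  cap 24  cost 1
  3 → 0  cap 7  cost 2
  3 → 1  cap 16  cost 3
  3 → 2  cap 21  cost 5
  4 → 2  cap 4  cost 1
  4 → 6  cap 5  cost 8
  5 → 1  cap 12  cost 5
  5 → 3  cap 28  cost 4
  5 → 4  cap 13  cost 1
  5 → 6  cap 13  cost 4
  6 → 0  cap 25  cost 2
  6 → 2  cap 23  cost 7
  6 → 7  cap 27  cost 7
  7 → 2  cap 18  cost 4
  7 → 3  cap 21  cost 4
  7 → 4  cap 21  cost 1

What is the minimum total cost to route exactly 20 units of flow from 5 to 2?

Minimum cost for 20 units: 120

shortest-cost path #1: 5→4→2 push 4 @ unit cost 2 (adds 8)
shortest-cost path #2: 5→6→0→2 push 13 @ unit cost 7 (adds 91)
shortest-cost path #3: 5→3→0→2 push 3 @ unit cost 7 (adds 21)
total cost = 120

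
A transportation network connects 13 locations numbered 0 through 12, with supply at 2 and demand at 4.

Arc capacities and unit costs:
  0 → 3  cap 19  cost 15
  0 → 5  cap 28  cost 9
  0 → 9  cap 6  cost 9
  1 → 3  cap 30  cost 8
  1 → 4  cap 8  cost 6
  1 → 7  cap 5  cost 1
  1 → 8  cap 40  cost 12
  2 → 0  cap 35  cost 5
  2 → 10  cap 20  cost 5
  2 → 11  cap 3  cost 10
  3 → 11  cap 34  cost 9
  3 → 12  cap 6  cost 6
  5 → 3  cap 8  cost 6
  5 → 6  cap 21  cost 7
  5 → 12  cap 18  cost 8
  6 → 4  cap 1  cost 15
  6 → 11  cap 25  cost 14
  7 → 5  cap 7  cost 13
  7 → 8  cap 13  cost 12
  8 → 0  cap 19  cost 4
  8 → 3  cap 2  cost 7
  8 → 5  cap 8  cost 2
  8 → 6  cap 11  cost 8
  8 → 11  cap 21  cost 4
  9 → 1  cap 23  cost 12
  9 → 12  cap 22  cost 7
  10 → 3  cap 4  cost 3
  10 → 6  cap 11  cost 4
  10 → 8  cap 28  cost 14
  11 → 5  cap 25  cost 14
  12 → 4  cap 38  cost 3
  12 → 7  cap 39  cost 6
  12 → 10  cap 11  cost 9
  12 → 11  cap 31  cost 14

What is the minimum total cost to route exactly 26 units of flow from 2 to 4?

Minimum cost for 26 units: 611

shortest-cost path #1: 2→10→3→12→4 push 4 @ unit cost 17 (adds 68)
shortest-cost path #2: 2→10→6→4 push 1 @ unit cost 24 (adds 24)
shortest-cost path #3: 2→0→9→12→4 push 6 @ unit cost 24 (adds 144)
shortest-cost path #4: 2→0→5→12→4 push 15 @ unit cost 25 (adds 375)
total cost = 611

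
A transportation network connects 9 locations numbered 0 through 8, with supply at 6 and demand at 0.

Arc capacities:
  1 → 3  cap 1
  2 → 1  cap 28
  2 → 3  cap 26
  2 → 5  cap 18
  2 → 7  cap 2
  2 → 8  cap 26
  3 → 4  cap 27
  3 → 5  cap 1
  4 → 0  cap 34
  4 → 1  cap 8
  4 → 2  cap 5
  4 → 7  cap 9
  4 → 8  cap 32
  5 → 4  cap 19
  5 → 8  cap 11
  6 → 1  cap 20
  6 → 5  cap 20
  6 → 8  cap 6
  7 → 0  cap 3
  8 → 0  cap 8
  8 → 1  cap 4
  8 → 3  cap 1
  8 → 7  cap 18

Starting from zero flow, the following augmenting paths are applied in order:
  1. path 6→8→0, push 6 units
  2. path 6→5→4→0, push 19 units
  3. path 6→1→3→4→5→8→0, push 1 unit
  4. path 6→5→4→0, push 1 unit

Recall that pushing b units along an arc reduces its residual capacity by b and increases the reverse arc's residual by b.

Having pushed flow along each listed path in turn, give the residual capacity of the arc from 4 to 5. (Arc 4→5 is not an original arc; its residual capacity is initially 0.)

after path 1 (6→8→0, push 6): res(4,5)=0
after path 2 (6→5→4→0, push 19): res(4,5)=19
after path 3 (6→1→3→4→5→8→0, push 1): res(4,5)=18
after path 4 (6→5→4→0, push 1): res(4,5)=19

Residual capacity of (4,5): 19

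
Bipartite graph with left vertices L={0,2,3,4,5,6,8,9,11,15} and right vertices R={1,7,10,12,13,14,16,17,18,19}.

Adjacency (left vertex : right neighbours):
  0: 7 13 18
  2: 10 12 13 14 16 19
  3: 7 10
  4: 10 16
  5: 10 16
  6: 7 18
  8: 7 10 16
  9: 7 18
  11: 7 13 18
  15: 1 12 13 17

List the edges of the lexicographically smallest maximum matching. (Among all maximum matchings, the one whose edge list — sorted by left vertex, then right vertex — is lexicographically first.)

|M| = 7 (so the lex-smallest maximum matching has 7 edges)
process left vertices in ascending order; for each, take the smallest-labelled available neighbour that still permits 7 edges overall, or leave it unmatched if none does
lex-smallest matching: {0-7, 2-12, 3-10, 4-16, 6-18, 11-13, 15-1}

Lex-smallest maximum matching: {(0,7), (2,12), (3,10), (4,16), (6,18), (11,13), (15,1)}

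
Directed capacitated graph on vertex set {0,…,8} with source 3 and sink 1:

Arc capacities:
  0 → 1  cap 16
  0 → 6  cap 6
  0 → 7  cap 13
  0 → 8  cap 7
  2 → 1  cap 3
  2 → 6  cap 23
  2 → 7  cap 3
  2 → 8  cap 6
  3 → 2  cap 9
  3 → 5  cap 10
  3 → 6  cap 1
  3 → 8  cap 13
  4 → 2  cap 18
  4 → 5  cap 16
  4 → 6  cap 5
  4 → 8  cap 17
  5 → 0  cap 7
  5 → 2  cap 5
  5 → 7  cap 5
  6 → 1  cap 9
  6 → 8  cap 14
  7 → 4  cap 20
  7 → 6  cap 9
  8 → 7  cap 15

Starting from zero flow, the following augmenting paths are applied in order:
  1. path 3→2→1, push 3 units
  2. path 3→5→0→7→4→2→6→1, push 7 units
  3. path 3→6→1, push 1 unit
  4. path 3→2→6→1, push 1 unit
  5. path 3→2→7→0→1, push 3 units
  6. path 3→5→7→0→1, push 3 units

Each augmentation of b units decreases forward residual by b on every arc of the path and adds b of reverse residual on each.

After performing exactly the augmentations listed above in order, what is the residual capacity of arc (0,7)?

Residual capacity of (0,7): 12

after path 1 (3→2→1, push 3): res(0,7)=13
after path 2 (3→5→0→7→4→2→6→1, push 7): res(0,7)=6
after path 3 (3→6→1, push 1): res(0,7)=6
after path 4 (3→2→6→1, push 1): res(0,7)=6
after path 5 (3→2→7→0→1, push 3): res(0,7)=9
after path 6 (3→5→7→0→1, push 3): res(0,7)=12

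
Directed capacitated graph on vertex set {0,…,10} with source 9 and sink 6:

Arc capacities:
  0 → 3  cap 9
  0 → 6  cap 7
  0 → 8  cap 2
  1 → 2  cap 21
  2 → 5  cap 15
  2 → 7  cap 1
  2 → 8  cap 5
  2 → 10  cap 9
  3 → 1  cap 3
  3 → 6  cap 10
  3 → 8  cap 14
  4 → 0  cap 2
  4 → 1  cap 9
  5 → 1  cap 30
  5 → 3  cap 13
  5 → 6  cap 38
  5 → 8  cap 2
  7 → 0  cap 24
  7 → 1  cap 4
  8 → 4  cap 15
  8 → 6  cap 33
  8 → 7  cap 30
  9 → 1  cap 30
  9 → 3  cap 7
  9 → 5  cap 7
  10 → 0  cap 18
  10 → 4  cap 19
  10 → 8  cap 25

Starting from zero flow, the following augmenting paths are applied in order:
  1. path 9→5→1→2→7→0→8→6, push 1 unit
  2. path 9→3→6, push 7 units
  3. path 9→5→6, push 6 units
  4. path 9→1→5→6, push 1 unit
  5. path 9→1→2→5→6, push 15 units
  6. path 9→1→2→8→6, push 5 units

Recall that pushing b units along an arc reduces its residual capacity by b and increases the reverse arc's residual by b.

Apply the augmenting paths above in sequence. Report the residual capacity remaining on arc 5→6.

Residual capacity of (5,6): 16

after path 1 (9→5→1→2→7→0→8→6, push 1): res(5,6)=38
after path 2 (9→3→6, push 7): res(5,6)=38
after path 3 (9→5→6, push 6): res(5,6)=32
after path 4 (9→1→5→6, push 1): res(5,6)=31
after path 5 (9→1→2→5→6, push 15): res(5,6)=16
after path 6 (9→1→2→8→6, push 5): res(5,6)=16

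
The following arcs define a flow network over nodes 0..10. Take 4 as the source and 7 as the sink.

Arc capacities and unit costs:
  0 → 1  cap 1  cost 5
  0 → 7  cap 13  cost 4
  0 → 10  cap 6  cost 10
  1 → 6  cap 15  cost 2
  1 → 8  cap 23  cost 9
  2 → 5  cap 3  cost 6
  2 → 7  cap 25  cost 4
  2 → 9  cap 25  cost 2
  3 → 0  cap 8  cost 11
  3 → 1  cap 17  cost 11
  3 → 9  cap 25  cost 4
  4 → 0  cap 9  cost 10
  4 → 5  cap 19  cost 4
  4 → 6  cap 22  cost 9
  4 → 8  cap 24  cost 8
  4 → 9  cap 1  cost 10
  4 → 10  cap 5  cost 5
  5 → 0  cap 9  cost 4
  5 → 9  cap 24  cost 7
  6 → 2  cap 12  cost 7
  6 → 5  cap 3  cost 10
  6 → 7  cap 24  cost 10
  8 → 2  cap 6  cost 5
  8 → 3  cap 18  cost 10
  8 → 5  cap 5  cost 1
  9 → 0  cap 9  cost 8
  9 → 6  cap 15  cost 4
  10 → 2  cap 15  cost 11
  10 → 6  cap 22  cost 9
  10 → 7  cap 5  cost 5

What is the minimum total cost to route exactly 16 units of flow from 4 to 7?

Minimum cost for 16 units: 186

shortest-cost path #1: 4→10→7 push 5 @ unit cost 10 (adds 50)
shortest-cost path #2: 4→5→0→7 push 9 @ unit cost 12 (adds 108)
shortest-cost path #3: 4→0→7 push 2 @ unit cost 14 (adds 28)
total cost = 186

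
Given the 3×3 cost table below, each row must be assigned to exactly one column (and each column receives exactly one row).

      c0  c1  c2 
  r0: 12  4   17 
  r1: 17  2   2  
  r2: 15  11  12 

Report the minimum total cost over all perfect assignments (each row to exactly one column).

Minimum assignment cost: 21

optimal assignment: row0→col1 (cost 4), row1→col2 (cost 2), row2→col0 (cost 15)
total = 4 + 2 + 15 = 21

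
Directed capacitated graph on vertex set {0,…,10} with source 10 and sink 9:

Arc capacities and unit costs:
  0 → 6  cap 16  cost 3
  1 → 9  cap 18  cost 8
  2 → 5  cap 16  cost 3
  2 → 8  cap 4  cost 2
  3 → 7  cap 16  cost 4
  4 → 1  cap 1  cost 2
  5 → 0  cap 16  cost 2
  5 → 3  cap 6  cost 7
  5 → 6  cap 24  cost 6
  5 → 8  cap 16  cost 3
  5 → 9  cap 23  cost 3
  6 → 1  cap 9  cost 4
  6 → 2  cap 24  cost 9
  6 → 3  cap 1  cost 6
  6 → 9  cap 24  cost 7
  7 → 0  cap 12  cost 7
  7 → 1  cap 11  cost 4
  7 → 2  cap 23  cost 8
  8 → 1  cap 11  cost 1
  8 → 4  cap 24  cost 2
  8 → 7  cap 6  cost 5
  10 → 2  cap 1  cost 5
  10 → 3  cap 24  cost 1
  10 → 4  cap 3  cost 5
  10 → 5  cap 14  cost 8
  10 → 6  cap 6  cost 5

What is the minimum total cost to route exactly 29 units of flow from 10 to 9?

Minimum cost for 29 units: 371

shortest-cost path #1: 10→5→9 push 14 @ unit cost 11 (adds 154)
shortest-cost path #2: 10→2→5→9 push 1 @ unit cost 11 (adds 11)
shortest-cost path #3: 10→6→9 push 6 @ unit cost 12 (adds 72)
shortest-cost path #4: 10→4→1→9 push 1 @ unit cost 15 (adds 15)
shortest-cost path #5: 10→3→7→1→9 push 7 @ unit cost 17 (adds 119)
total cost = 371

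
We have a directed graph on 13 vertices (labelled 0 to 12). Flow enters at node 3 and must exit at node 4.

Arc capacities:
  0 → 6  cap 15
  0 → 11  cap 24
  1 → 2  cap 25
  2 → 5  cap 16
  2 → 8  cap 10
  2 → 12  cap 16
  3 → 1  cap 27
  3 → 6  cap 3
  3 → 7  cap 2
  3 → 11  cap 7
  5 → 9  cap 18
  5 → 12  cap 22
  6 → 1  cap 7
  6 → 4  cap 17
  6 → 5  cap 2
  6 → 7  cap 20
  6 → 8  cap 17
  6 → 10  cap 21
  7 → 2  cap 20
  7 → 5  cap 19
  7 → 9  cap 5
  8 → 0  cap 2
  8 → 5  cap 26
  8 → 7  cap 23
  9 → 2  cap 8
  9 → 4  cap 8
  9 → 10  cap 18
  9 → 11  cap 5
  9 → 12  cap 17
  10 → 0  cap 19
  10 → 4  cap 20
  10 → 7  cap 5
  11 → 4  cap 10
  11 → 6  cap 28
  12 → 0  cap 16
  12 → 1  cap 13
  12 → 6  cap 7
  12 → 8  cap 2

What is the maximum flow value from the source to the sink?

Maximum flow value: 37

augment #1: 3→6→4 bottleneck 3, total now 3
augment #2: 3→11→4 bottleneck 7, total now 10
augment #3: 3→7→9→4 bottleneck 2, total now 12
augment #4: 3→1→2→5→9→4 bottleneck 6, total now 18
augment #5: 3→1→2→12→6→4 bottleneck 7, total now 25
augment #6: 3→1→2→5→9→10→4 bottleneck 10, total now 35
augment #7: 3→1→2→8→0→6→4 bottleneck 2, total now 37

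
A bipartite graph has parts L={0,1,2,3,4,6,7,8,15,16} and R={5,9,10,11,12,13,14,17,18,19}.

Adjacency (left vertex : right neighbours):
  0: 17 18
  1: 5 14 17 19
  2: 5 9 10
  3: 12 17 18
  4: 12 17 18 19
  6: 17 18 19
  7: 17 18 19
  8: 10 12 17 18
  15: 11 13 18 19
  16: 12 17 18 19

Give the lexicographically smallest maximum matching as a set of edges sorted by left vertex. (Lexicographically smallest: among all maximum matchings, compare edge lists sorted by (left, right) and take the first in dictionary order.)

|M| = 8 (so the lex-smallest maximum matching has 8 edges)
process left vertices in ascending order; for each, take the smallest-labelled available neighbour that still permits 8 edges overall, or leave it unmatched if none does
lex-smallest matching: {0-17, 1-5, 2-9, 3-12, 4-18, 6-19, 8-10, 15-11}

Lex-smallest maximum matching: {(0,17), (1,5), (2,9), (3,12), (4,18), (6,19), (8,10), (15,11)}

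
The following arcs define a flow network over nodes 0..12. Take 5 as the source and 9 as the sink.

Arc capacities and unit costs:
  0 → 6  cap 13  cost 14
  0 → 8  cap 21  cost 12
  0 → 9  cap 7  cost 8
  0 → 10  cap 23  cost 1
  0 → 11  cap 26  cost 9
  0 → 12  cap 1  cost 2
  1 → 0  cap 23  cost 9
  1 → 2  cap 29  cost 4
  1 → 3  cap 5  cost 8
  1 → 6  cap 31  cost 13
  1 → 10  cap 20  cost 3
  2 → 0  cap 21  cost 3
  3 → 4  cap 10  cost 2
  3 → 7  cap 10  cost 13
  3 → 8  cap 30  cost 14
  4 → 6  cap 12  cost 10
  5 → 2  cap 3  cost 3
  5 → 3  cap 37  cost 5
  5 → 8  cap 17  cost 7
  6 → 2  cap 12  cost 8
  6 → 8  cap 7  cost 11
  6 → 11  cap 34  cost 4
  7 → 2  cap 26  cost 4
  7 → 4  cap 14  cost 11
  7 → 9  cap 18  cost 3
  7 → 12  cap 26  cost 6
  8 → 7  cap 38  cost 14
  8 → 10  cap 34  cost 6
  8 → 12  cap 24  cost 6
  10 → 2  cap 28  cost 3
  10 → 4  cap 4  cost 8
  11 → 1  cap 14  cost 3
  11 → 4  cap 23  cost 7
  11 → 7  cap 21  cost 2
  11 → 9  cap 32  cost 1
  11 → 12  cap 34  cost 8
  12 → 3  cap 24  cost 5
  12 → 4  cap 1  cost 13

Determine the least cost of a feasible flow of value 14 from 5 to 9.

Minimum cost for 14 units: 274

shortest-cost path #1: 5→2→0→9 push 3 @ unit cost 14 (adds 42)
shortest-cost path #2: 5→3→7→9 push 10 @ unit cost 21 (adds 210)
shortest-cost path #3: 5→3→4→6→11→9 push 1 @ unit cost 22 (adds 22)
total cost = 274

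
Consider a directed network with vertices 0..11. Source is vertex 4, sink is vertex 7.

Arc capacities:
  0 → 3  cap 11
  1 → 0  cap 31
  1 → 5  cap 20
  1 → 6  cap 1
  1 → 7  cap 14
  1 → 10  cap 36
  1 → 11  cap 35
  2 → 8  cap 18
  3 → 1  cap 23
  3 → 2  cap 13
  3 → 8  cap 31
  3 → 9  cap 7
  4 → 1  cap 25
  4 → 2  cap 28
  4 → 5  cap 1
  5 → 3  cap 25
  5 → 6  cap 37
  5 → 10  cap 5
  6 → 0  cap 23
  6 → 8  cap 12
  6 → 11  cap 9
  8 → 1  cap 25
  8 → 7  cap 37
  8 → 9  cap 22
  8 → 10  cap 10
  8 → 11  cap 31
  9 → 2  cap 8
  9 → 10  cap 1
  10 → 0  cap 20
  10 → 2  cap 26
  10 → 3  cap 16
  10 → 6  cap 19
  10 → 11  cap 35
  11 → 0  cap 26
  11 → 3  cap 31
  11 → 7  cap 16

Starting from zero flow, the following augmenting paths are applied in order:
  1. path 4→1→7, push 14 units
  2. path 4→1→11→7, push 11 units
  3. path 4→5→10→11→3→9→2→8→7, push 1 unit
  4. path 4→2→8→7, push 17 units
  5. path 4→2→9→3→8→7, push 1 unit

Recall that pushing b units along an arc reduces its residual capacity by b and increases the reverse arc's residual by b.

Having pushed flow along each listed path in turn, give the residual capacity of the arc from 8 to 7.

after path 1 (4→1→7, push 14): res(8,7)=37
after path 2 (4→1→11→7, push 11): res(8,7)=37
after path 3 (4→5→10→11→3→9→2→8→7, push 1): res(8,7)=36
after path 4 (4→2→8→7, push 17): res(8,7)=19
after path 5 (4→2→9→3→8→7, push 1): res(8,7)=18

Residual capacity of (8,7): 18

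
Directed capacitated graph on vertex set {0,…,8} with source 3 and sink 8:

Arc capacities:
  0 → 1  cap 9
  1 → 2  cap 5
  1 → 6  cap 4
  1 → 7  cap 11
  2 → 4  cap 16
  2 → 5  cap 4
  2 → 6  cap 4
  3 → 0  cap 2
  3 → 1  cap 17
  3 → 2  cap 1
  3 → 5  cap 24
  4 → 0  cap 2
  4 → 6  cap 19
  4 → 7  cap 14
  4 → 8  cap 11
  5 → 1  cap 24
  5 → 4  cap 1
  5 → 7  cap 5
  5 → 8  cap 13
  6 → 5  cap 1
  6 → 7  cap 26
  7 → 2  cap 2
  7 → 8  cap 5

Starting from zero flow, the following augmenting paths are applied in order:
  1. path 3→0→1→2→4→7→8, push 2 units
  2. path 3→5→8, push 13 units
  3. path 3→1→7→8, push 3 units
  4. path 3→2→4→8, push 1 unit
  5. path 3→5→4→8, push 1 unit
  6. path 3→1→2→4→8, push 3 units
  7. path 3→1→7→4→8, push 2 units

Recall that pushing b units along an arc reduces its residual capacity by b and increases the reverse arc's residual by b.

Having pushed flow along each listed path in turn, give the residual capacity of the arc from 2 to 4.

after path 1 (3→0→1→2→4→7→8, push 2): res(2,4)=14
after path 2 (3→5→8, push 13): res(2,4)=14
after path 3 (3→1→7→8, push 3): res(2,4)=14
after path 4 (3→2→4→8, push 1): res(2,4)=13
after path 5 (3→5→4→8, push 1): res(2,4)=13
after path 6 (3→1→2→4→8, push 3): res(2,4)=10
after path 7 (3→1→7→4→8, push 2): res(2,4)=10

Residual capacity of (2,4): 10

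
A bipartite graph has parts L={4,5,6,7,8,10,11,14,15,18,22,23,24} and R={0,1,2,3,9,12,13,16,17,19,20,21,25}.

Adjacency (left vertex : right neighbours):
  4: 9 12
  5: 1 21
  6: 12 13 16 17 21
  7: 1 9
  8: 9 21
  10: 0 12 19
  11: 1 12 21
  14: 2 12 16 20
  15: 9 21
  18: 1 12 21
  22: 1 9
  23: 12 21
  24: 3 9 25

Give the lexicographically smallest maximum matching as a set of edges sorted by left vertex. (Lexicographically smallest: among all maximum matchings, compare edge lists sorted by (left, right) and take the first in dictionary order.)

|M| = 8 (so the lex-smallest maximum matching has 8 edges)
process left vertices in ascending order; for each, take the smallest-labelled available neighbour that still permits 8 edges overall, or leave it unmatched if none does
lex-smallest matching: {4-9, 5-1, 6-13, 8-21, 10-0, 11-12, 14-2, 24-3}

Lex-smallest maximum matching: {(4,9), (5,1), (6,13), (8,21), (10,0), (11,12), (14,2), (24,3)}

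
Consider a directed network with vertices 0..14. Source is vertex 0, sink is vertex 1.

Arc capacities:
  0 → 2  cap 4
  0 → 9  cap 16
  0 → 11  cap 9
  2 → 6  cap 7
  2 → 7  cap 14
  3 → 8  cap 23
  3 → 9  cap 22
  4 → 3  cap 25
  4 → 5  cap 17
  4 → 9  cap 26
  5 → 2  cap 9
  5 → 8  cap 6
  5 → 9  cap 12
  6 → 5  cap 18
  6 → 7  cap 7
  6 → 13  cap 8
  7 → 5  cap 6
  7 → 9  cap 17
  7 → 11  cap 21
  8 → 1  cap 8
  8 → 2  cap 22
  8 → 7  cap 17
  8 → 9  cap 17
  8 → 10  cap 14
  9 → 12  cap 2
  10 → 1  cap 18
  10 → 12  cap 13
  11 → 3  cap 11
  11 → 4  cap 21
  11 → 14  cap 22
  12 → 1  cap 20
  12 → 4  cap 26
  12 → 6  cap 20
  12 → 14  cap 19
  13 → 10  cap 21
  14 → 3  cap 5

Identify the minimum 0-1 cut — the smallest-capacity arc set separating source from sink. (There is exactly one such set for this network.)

Min-cut arcs: {(0,2), (0,11), (9,12)} (total capacity 15)

augment #1: 0→9→12→1 push 2
augment #2: 0→11→3→8→1 push 8
augment #3: 0→2→6→13→10→1 push 4
augment #4: 0→11→3→8→10→1 push 1
max flow = 15; residual-reachable set from 0 gives S-side
cut edges (S→T): {(0,2), (0,11), (9,12)} total cap 15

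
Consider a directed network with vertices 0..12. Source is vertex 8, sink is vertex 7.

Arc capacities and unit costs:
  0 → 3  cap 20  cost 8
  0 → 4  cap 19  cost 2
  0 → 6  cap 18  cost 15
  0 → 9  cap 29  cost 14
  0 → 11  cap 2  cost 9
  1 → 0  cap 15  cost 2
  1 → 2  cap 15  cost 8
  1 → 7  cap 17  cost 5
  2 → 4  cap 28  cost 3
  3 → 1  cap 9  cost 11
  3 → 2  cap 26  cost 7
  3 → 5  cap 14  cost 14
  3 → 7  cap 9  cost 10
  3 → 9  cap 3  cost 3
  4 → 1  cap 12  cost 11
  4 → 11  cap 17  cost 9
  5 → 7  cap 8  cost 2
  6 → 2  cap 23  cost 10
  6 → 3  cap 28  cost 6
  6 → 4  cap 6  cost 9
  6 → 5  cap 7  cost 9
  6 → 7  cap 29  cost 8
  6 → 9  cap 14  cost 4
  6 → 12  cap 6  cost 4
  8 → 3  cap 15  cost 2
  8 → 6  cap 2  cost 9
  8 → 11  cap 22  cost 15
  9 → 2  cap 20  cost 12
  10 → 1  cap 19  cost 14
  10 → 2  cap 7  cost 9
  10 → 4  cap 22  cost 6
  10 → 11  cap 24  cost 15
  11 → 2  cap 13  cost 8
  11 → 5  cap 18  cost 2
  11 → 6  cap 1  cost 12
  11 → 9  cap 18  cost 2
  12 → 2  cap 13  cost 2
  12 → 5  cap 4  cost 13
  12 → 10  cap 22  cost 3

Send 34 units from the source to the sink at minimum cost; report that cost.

shortest-cost path #1: 8→3→7 push 9 @ unit cost 12 (adds 108)
shortest-cost path #2: 8→6→7 push 2 @ unit cost 17 (adds 34)
shortest-cost path #3: 8→3→5→7 push 6 @ unit cost 18 (adds 108)
shortest-cost path #4: 8→11→5→7 push 2 @ unit cost 19 (adds 38)
shortest-cost path #5: 8→11→5→3→1→7 push 6 @ unit cost 19 (adds 114)
shortest-cost path #6: 8→11→6→7 push 1 @ unit cost 35 (adds 35)
shortest-cost path #7: 8→11→2→4→1→7 push 8 @ unit cost 42 (adds 336)
total cost = 773

Minimum cost for 34 units: 773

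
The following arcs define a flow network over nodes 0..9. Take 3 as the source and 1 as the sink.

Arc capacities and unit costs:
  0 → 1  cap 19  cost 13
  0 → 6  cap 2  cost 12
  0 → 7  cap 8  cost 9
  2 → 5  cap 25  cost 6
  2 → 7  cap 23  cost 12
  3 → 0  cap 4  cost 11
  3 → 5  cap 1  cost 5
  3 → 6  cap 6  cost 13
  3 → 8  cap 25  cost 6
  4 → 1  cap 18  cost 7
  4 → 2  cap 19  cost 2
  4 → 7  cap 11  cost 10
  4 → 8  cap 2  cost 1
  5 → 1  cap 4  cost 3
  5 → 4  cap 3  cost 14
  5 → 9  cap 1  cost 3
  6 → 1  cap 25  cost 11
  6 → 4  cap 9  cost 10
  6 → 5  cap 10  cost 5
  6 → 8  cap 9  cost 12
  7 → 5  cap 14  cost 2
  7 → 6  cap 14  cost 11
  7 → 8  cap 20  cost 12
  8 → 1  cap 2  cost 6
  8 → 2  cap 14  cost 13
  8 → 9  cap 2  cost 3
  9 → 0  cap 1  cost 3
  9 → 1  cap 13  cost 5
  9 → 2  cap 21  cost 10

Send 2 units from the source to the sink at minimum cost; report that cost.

Minimum cost for 2 units: 20

shortest-cost path #1: 3→5→1 push 1 @ unit cost 8 (adds 8)
shortest-cost path #2: 3→8→1 push 1 @ unit cost 12 (adds 12)
total cost = 20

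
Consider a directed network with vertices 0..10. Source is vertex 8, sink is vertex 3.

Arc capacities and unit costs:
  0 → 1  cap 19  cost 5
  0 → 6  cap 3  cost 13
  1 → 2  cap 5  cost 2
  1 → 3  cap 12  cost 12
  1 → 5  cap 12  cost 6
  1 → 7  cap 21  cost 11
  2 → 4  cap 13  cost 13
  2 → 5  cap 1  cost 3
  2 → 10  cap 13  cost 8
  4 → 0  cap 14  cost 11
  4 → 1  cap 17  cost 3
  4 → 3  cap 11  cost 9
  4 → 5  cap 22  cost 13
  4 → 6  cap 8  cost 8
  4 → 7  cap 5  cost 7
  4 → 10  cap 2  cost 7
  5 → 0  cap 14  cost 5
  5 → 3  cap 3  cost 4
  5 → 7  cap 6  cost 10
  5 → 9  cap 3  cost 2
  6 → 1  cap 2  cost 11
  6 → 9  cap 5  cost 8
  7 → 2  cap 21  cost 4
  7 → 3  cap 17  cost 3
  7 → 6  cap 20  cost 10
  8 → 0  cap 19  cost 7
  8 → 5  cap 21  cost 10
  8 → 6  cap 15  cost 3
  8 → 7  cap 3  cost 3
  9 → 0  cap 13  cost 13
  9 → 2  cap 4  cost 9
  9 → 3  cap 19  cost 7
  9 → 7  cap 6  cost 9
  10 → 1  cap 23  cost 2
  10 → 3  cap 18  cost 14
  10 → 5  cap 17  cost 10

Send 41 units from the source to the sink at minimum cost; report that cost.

shortest-cost path #1: 8→7→3 push 3 @ unit cost 6 (adds 18)
shortest-cost path #2: 8→5→3 push 3 @ unit cost 14 (adds 42)
shortest-cost path #3: 8→6→9→3 push 5 @ unit cost 18 (adds 90)
shortest-cost path #4: 8→5→9→3 push 3 @ unit cost 19 (adds 57)
shortest-cost path #5: 8→5→7→3 push 6 @ unit cost 23 (adds 138)
shortest-cost path #6: 8→0→1→3 push 12 @ unit cost 24 (adds 288)
shortest-cost path #7: 8→0→1→7→3 push 7 @ unit cost 26 (adds 182)
shortest-cost path #8: 8→6→1→7→3 push 1 @ unit cost 28 (adds 28)
shortest-cost path #9: 8→6→1→2→4→3 push 1 @ unit cost 38 (adds 38)
total cost = 881

Minimum cost for 41 units: 881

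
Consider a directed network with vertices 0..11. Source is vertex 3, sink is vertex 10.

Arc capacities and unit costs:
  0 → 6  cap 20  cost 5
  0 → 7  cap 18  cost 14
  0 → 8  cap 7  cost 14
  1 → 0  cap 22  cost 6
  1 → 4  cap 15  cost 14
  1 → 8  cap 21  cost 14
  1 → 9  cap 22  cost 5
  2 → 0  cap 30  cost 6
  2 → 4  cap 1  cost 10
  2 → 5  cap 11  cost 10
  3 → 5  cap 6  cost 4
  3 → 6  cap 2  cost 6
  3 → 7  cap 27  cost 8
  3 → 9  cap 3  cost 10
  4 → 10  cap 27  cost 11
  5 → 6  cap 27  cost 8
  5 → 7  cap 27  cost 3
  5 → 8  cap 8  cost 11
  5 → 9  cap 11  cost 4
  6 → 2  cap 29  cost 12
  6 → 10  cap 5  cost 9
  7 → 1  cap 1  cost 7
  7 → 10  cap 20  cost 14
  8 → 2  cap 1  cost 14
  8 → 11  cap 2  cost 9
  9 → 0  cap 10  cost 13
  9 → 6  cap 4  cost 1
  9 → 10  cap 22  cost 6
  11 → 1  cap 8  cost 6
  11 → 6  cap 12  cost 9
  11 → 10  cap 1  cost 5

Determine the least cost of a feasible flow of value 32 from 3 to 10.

Minimum cost for 32 units: 628

shortest-cost path #1: 3→5→9→10 push 6 @ unit cost 14 (adds 84)
shortest-cost path #2: 3→6→10 push 2 @ unit cost 15 (adds 30)
shortest-cost path #3: 3→9→10 push 3 @ unit cost 16 (adds 48)
shortest-cost path #4: 3→7→10 push 20 @ unit cost 22 (adds 440)
shortest-cost path #5: 3→7→1→9→10 push 1 @ unit cost 26 (adds 26)
total cost = 628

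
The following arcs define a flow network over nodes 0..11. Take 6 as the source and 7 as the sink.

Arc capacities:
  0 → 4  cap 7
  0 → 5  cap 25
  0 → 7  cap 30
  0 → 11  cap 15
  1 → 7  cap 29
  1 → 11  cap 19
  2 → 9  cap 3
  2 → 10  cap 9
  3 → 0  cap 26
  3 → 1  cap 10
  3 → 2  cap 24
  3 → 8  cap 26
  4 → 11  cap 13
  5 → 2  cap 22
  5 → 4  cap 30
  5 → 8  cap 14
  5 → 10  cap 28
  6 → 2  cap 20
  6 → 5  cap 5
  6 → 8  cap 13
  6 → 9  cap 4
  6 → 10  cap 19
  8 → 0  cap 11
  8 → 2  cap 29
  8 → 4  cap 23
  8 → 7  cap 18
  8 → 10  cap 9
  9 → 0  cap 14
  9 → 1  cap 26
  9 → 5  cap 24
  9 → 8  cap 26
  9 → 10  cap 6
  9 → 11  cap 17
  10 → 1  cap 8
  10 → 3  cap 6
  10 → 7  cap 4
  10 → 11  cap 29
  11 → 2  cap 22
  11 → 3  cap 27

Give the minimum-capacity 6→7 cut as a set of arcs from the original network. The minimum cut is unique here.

augment #1: 6→8→7 push 13
augment #2: 6→10→7 push 4
augment #3: 6→5→8→7 push 5
augment #4: 6→9→0→7 push 4
augment #5: 6→10→1→7 push 8
augment #6: 6→2→9→0→7 push 3
augment #7: 6→10→3→0→7 push 6
augment #8: 6→10→11→3→0→7 push 1
augment #9: 6→2→10→11→3→0→7 push 9
max flow = 53; residual-reachable set from 6 gives S-side
cut edges (S→T): {(2,9), (2,10), (6,5), (6,8), (6,9), (6,10)} total cap 53

Min-cut arcs: {(2,9), (2,10), (6,5), (6,8), (6,9), (6,10)} (total capacity 53)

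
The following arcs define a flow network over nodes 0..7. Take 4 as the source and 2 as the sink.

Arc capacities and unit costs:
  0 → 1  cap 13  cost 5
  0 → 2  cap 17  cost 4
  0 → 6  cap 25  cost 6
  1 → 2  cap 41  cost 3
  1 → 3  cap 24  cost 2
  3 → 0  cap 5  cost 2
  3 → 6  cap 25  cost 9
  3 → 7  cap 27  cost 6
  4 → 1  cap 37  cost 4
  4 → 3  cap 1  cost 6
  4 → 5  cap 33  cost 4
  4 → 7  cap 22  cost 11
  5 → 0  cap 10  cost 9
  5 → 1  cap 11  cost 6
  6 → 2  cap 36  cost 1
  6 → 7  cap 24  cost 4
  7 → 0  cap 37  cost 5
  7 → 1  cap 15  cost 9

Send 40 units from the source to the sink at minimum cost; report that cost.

Minimum cost for 40 units: 297

shortest-cost path #1: 4→1→2 push 37 @ unit cost 7 (adds 259)
shortest-cost path #2: 4→3→0→2 push 1 @ unit cost 12 (adds 12)
shortest-cost path #3: 4→5→1→2 push 2 @ unit cost 13 (adds 26)
total cost = 297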